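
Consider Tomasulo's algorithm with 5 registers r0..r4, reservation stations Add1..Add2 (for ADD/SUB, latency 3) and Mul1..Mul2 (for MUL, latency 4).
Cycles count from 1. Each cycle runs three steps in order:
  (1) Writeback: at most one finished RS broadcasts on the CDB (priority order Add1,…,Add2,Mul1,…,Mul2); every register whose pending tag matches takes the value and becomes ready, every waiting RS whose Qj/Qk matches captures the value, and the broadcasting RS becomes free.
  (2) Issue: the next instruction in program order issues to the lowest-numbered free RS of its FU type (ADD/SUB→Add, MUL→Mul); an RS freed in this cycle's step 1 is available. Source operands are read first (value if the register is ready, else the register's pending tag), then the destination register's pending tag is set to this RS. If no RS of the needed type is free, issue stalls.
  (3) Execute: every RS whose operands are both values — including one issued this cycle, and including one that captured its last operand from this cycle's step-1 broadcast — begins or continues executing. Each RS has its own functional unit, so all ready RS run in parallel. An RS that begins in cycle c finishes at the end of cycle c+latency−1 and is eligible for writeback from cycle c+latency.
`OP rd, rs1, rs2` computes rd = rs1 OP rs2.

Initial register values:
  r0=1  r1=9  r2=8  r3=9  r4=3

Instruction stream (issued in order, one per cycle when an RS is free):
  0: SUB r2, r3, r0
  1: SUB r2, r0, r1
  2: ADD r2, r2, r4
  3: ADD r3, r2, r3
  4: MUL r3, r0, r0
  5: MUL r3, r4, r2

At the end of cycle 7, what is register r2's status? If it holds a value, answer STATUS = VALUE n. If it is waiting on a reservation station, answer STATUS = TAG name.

c1: issue SUB r2<-Add1 | r0:1,r1:9,r2:Add1,r3:9,r4:3
c2: issue SUB r2<-Add2 | r0:1,r1:9,r2:Add2,r3:9,r4:3
c3: stall | r0:1,r1:9,r2:Add2,r3:9,r4:3
c4: CDB Add1=8; issue ADD r2<-Add1 | r0:1,r1:9,r2:Add1,r3:9,r4:3
c5: CDB Add2=-8; issue ADD r3<-Add2 | r0:1,r1:9,r2:Add1,r3:Add2,r4:3
c6: issue MUL r3<-Mul1 | r0:1,r1:9,r2:Add1,r3:Mul1,r4:3
c7: issue MUL r3<-Mul2 | r0:1,r1:9,r2:Add1,r3:Mul2,r4:3

STATUS = TAG Add1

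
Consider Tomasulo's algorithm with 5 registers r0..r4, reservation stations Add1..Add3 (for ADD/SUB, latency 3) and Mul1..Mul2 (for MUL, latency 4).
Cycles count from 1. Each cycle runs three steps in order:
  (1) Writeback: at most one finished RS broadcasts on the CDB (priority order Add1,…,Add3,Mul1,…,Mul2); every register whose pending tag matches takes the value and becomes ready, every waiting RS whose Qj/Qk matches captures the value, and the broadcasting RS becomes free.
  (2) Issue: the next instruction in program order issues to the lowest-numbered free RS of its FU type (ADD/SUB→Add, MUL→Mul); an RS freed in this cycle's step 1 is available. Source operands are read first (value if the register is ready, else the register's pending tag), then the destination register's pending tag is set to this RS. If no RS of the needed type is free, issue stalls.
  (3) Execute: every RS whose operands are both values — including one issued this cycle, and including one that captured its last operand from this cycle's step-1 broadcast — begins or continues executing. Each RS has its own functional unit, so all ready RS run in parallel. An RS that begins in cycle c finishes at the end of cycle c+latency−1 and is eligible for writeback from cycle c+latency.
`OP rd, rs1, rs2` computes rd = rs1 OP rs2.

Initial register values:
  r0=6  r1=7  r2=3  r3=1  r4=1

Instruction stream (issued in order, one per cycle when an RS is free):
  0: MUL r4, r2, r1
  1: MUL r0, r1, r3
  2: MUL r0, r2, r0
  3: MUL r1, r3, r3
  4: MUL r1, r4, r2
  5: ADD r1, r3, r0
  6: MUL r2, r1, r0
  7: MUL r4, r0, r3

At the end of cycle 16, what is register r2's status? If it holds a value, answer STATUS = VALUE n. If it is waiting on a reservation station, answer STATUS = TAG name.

  c1: issue MUL r4<-Mul1  regs: r0:6,r1:7,r2:3,r3:1,r4:Mul1
  c2: issue MUL r0<-Mul2  regs: r0:Mul2,r1:7,r2:3,r3:1,r4:Mul1
  c3: stall  regs: r0:Mul2,r1:7,r2:3,r3:1,r4:Mul1
  c4: stall  regs: r0:Mul2,r1:7,r2:3,r3:1,r4:Mul1
  c5: CDB Mul1=21; issue MUL r0<-Mul1  regs: r0:Mul1,r1:7,r2:3,r3:1,r4:21
  c6: CDB Mul2=7; issue MUL r1<-Mul2  regs: r0:Mul1,r1:Mul2,r2:3,r3:1,r4:21
  c7: stall  regs: r0:Mul1,r1:Mul2,r2:3,r3:1,r4:21
  c8: stall  regs: r0:Mul1,r1:Mul2,r2:3,r3:1,r4:21
  c9: stall  regs: r0:Mul1,r1:Mul2,r2:3,r3:1,r4:21
  c10: CDB Mul1=21; issue MUL r1<-Mul1  regs: r0:21,r1:Mul1,r2:3,r3:1,r4:21
  c11: CDB Mul2=1; issue ADD r1<-Add1  regs: r0:21,r1:Add1,r2:3,r3:1,r4:21
  c12: issue MUL r2<-Mul2  regs: r0:21,r1:Add1,r2:Mul2,r3:1,r4:21
  c13: stall  regs: r0:21,r1:Add1,r2:Mul2,r3:1,r4:21
  c14: CDB Add1=22; stall  regs: r0:21,r1:22,r2:Mul2,r3:1,r4:21
  c15: CDB Mul1=63; issue MUL r4<-Mul1  regs: r0:21,r1:22,r2:Mul2,r3:1,r4:Mul1
  c16: -  regs: r0:21,r1:22,r2:Mul2,r3:1,r4:Mul1

STATUS = TAG Mul2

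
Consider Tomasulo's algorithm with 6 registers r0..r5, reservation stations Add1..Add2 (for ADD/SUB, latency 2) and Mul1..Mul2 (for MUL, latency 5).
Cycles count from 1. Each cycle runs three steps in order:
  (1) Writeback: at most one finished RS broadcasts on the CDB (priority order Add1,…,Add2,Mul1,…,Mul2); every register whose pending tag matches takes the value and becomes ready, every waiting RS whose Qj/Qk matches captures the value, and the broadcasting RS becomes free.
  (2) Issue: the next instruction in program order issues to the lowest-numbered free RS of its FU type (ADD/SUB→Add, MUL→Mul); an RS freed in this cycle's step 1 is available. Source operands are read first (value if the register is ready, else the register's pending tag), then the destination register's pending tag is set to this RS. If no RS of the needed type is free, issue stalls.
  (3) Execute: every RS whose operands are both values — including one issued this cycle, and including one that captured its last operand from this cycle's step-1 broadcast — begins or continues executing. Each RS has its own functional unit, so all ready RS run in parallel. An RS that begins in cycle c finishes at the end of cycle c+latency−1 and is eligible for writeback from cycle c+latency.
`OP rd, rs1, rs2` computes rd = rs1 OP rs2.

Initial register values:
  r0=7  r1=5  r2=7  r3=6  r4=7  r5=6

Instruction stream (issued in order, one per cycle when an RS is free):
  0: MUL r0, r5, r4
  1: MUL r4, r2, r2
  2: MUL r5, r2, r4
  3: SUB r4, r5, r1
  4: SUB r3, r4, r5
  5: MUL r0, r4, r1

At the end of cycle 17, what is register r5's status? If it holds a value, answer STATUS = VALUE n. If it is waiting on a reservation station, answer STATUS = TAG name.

cycle 1: issue MUL r0<-Mul1 // r0:Mul1,r1:5,r2:7,r3:6,r4:7,r5:6
cycle 2: issue MUL r4<-Mul2 // r0:Mul1,r1:5,r2:7,r3:6,r4:Mul2,r5:6
cycle 3: stall // r0:Mul1,r1:5,r2:7,r3:6,r4:Mul2,r5:6
cycle 4: stall // r0:Mul1,r1:5,r2:7,r3:6,r4:Mul2,r5:6
cycle 5: stall // r0:Mul1,r1:5,r2:7,r3:6,r4:Mul2,r5:6
cycle 6: CDB Mul1=42; issue MUL r5<-Mul1 // r0:42,r1:5,r2:7,r3:6,r4:Mul2,r5:Mul1
cycle 7: CDB Mul2=49; issue SUB r4<-Add1 // r0:42,r1:5,r2:7,r3:6,r4:Add1,r5:Mul1
cycle 8: issue SUB r3<-Add2 // r0:42,r1:5,r2:7,r3:Add2,r4:Add1,r5:Mul1
cycle 9: issue MUL r0<-Mul2 // r0:Mul2,r1:5,r2:7,r3:Add2,r4:Add1,r5:Mul1
cycle 10: - // r0:Mul2,r1:5,r2:7,r3:Add2,r4:Add1,r5:Mul1
cycle 11: - // r0:Mul2,r1:5,r2:7,r3:Add2,r4:Add1,r5:Mul1
cycle 12: CDB Mul1=343 // r0:Mul2,r1:5,r2:7,r3:Add2,r4:Add1,r5:343
cycle 13: - // r0:Mul2,r1:5,r2:7,r3:Add2,r4:Add1,r5:343
cycle 14: CDB Add1=338 // r0:Mul2,r1:5,r2:7,r3:Add2,r4:338,r5:343
cycle 15: - // r0:Mul2,r1:5,r2:7,r3:Add2,r4:338,r5:343
cycle 16: CDB Add2=-5 // r0:Mul2,r1:5,r2:7,r3:-5,r4:338,r5:343
cycle 17: - // r0:Mul2,r1:5,r2:7,r3:-5,r4:338,r5:343

STATUS = VALUE 343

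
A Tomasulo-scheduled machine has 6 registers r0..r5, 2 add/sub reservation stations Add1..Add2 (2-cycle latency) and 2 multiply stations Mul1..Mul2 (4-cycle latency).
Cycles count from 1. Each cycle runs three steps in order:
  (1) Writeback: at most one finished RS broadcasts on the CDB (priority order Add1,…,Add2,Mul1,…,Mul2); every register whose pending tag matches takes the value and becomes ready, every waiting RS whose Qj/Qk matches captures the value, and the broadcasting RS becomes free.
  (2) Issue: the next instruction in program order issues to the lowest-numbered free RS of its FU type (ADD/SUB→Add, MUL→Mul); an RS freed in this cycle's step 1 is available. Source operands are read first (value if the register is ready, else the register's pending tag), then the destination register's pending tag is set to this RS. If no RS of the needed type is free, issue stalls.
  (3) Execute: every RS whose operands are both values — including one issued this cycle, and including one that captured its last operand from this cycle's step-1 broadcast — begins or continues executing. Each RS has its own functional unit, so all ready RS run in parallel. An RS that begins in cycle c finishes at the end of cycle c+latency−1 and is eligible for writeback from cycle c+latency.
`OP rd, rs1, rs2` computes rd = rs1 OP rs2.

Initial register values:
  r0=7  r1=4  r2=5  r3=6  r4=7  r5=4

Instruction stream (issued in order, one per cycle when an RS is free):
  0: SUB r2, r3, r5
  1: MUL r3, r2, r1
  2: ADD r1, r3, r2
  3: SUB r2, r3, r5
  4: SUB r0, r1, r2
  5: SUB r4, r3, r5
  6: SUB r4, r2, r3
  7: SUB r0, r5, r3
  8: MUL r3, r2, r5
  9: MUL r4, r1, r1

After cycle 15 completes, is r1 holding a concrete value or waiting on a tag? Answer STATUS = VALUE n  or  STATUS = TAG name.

  c1: issue SUB r2<-Add1  regs: r0:7,r1:4,r2:Add1,r3:6,r4:7,r5:4
  c2: issue MUL r3<-Mul1  regs: r0:7,r1:4,r2:Add1,r3:Mul1,r4:7,r5:4
  c3: CDB Add1=2; issue ADD r1<-Add1  regs: r0:7,r1:Add1,r2:2,r3:Mul1,r4:7,r5:4
  c4: issue SUB r2<-Add2  regs: r0:7,r1:Add1,r2:Add2,r3:Mul1,r4:7,r5:4
  c5: stall  regs: r0:7,r1:Add1,r2:Add2,r3:Mul1,r4:7,r5:4
  c6: stall  regs: r0:7,r1:Add1,r2:Add2,r3:Mul1,r4:7,r5:4
  c7: CDB Mul1=8; stall  regs: r0:7,r1:Add1,r2:Add2,r3:8,r4:7,r5:4
  c8: stall  regs: r0:7,r1:Add1,r2:Add2,r3:8,r4:7,r5:4
  c9: CDB Add1=10; issue SUB r0<-Add1  regs: r0:Add1,r1:10,r2:Add2,r3:8,r4:7,r5:4
  c10: CDB Add2=4; issue SUB r4<-Add2  regs: r0:Add1,r1:10,r2:4,r3:8,r4:Add2,r5:4
  c11: stall  regs: r0:Add1,r1:10,r2:4,r3:8,r4:Add2,r5:4
  c12: CDB Add1=6; issue SUB r4<-Add1  regs: r0:6,r1:10,r2:4,r3:8,r4:Add1,r5:4
  c13: CDB Add2=4; issue SUB r0<-Add2  regs: r0:Add2,r1:10,r2:4,r3:8,r4:Add1,r5:4
  c14: CDB Add1=-4; issue MUL r3<-Mul1  regs: r0:Add2,r1:10,r2:4,r3:Mul1,r4:-4,r5:4
  c15: CDB Add2=-4; issue MUL r4<-Mul2  regs: r0:-4,r1:10,r2:4,r3:Mul1,r4:Mul2,r5:4

STATUS = VALUE 10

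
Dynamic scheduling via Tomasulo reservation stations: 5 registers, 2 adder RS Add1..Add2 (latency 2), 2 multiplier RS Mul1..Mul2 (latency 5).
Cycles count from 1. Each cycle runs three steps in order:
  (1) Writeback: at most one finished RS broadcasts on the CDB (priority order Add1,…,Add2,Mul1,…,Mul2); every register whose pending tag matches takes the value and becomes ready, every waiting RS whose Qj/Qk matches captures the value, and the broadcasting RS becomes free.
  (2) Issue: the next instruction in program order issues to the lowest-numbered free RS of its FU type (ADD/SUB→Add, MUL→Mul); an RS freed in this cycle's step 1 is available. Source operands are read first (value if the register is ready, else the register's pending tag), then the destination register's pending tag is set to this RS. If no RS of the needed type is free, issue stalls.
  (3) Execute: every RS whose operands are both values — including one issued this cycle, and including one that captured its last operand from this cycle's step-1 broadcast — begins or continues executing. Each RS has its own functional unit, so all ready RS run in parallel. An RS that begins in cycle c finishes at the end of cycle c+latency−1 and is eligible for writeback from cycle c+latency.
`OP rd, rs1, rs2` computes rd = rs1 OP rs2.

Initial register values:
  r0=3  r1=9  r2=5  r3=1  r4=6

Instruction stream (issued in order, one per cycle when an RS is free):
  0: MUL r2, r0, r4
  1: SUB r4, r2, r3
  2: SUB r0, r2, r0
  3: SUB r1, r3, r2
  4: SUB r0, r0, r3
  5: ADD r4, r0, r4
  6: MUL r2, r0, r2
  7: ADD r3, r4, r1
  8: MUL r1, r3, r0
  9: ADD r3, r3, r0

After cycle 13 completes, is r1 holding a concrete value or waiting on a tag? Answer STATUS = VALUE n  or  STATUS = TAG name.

  c1: issue MUL r2<-Mul1  regs: r0:3,r1:9,r2:Mul1,r3:1,r4:6
  c2: issue SUB r4<-Add1  regs: r0:3,r1:9,r2:Mul1,r3:1,r4:Add1
  c3: issue SUB r0<-Add2  regs: r0:Add2,r1:9,r2:Mul1,r3:1,r4:Add1
  c4: stall  regs: r0:Add2,r1:9,r2:Mul1,r3:1,r4:Add1
  c5: stall  regs: r0:Add2,r1:9,r2:Mul1,r3:1,r4:Add1
  c6: CDB Mul1=18; stall  regs: r0:Add2,r1:9,r2:18,r3:1,r4:Add1
  c7: stall  regs: r0:Add2,r1:9,r2:18,r3:1,r4:Add1
  c8: CDB Add1=17; issue SUB r1<-Add1  regs: r0:Add2,r1:Add1,r2:18,r3:1,r4:17
  c9: CDB Add2=15; issue SUB r0<-Add2  regs: r0:Add2,r1:Add1,r2:18,r3:1,r4:17
  c10: CDB Add1=-17; issue ADD r4<-Add1  regs: r0:Add2,r1:-17,r2:18,r3:1,r4:Add1
  c11: CDB Add2=14; issue MUL r2<-Mul1  regs: r0:14,r1:-17,r2:Mul1,r3:1,r4:Add1
  c12: issue ADD r3<-Add2  regs: r0:14,r1:-17,r2:Mul1,r3:Add2,r4:Add1
  c13: CDB Add1=31; issue MUL r1<-Mul2  regs: r0:14,r1:Mul2,r2:Mul1,r3:Add2,r4:31

STATUS = TAG Mul2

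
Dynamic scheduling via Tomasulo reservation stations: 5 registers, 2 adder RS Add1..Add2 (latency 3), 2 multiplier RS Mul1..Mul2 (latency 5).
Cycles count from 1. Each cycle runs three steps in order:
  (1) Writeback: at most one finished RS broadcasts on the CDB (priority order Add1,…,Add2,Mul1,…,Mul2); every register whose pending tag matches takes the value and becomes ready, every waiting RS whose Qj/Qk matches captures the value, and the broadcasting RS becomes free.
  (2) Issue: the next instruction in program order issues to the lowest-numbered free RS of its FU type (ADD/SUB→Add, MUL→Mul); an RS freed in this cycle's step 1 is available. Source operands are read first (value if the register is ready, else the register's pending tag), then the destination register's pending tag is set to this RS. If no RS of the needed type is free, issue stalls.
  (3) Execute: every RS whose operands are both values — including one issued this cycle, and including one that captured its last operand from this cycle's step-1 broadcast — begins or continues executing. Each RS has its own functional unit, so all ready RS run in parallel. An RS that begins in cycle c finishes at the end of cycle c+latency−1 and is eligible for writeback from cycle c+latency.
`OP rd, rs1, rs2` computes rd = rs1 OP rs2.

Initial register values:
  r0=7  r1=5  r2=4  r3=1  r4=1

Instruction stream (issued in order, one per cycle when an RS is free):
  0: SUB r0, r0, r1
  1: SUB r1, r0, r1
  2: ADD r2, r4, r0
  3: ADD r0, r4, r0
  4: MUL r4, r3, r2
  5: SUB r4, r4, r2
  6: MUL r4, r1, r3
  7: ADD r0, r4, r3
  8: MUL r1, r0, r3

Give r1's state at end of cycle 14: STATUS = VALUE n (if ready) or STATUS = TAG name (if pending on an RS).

STATUS = TAG Mul1

cycle 1: issue SUB r0<-Add1 // r0:Add1,r1:5,r2:4,r3:1,r4:1
cycle 2: issue SUB r1<-Add2 // r0:Add1,r1:Add2,r2:4,r3:1,r4:1
cycle 3: stall // r0:Add1,r1:Add2,r2:4,r3:1,r4:1
cycle 4: CDB Add1=2; issue ADD r2<-Add1 // r0:2,r1:Add2,r2:Add1,r3:1,r4:1
cycle 5: stall // r0:2,r1:Add2,r2:Add1,r3:1,r4:1
cycle 6: stall // r0:2,r1:Add2,r2:Add1,r3:1,r4:1
cycle 7: CDB Add1=3; issue ADD r0<-Add1 // r0:Add1,r1:Add2,r2:3,r3:1,r4:1
cycle 8: CDB Add2=-3; issue MUL r4<-Mul1 // r0:Add1,r1:-3,r2:3,r3:1,r4:Mul1
cycle 9: issue SUB r4<-Add2 // r0:Add1,r1:-3,r2:3,r3:1,r4:Add2
cycle 10: CDB Add1=3; issue MUL r4<-Mul2 // r0:3,r1:-3,r2:3,r3:1,r4:Mul2
cycle 11: issue ADD r0<-Add1 // r0:Add1,r1:-3,r2:3,r3:1,r4:Mul2
cycle 12: stall // r0:Add1,r1:-3,r2:3,r3:1,r4:Mul2
cycle 13: CDB Mul1=3; issue MUL r1<-Mul1 // r0:Add1,r1:Mul1,r2:3,r3:1,r4:Mul2
cycle 14: - // r0:Add1,r1:Mul1,r2:3,r3:1,r4:Mul2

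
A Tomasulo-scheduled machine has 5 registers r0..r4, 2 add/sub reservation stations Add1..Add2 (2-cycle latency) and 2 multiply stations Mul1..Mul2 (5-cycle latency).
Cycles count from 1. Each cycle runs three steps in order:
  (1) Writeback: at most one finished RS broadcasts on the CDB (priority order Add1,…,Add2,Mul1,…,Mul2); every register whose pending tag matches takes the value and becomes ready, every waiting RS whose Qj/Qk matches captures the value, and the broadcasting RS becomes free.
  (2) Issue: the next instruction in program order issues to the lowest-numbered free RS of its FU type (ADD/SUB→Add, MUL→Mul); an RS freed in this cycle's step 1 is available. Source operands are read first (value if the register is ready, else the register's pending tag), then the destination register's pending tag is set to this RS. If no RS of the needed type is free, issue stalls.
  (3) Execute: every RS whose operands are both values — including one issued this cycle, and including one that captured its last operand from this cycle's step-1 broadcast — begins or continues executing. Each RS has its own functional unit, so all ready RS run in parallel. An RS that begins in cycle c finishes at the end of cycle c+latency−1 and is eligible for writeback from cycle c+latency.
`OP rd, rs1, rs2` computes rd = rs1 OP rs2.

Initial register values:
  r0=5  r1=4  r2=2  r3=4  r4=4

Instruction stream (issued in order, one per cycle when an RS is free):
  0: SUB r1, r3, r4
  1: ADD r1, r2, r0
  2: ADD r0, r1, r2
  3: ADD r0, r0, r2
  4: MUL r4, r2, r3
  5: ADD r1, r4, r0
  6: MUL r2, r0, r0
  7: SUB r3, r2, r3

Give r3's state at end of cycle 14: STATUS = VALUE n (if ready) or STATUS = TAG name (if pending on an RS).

  c1: issue SUB r1<-Add1  regs: r0:5,r1:Add1,r2:2,r3:4,r4:4
  c2: issue ADD r1<-Add2  regs: r0:5,r1:Add2,r2:2,r3:4,r4:4
  c3: CDB Add1=0; issue ADD r0<-Add1  regs: r0:Add1,r1:Add2,r2:2,r3:4,r4:4
  c4: CDB Add2=7; issue ADD r0<-Add2  regs: r0:Add2,r1:7,r2:2,r3:4,r4:4
  c5: issue MUL r4<-Mul1  regs: r0:Add2,r1:7,r2:2,r3:4,r4:Mul1
  c6: CDB Add1=9; issue ADD r1<-Add1  regs: r0:Add2,r1:Add1,r2:2,r3:4,r4:Mul1
  c7: issue MUL r2<-Mul2  regs: r0:Add2,r1:Add1,r2:Mul2,r3:4,r4:Mul1
  c8: CDB Add2=11; issue SUB r3<-Add2  regs: r0:11,r1:Add1,r2:Mul2,r3:Add2,r4:Mul1
  c9: -  regs: r0:11,r1:Add1,r2:Mul2,r3:Add2,r4:Mul1
  c10: CDB Mul1=8  regs: r0:11,r1:Add1,r2:Mul2,r3:Add2,r4:8
  c11: -  regs: r0:11,r1:Add1,r2:Mul2,r3:Add2,r4:8
  c12: CDB Add1=19  regs: r0:11,r1:19,r2:Mul2,r3:Add2,r4:8
  c13: CDB Mul2=121  regs: r0:11,r1:19,r2:121,r3:Add2,r4:8
  c14: -  regs: r0:11,r1:19,r2:121,r3:Add2,r4:8

STATUS = TAG Add2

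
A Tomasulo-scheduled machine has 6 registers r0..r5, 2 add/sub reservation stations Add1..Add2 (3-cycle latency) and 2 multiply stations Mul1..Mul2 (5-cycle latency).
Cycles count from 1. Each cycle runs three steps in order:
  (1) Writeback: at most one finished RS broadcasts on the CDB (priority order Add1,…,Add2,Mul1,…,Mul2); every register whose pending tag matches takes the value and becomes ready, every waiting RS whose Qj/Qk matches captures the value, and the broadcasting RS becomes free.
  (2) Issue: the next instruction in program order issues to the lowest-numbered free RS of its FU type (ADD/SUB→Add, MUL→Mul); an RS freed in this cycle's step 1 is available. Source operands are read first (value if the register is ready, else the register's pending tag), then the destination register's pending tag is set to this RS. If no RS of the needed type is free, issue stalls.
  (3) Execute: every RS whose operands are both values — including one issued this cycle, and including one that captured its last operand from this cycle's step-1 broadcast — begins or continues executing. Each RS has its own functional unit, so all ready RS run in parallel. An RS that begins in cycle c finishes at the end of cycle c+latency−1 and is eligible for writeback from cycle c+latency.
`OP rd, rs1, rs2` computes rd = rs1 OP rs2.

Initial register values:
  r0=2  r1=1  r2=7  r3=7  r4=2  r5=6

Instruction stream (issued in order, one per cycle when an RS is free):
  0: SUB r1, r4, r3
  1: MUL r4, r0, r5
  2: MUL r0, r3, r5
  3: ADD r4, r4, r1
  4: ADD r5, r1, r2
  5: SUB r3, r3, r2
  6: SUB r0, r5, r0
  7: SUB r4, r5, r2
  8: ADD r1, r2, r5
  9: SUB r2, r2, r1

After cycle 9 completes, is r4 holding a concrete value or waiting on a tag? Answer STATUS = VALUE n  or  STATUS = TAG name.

cycle 1: issue SUB r1<-Add1 // r0:2,r1:Add1,r2:7,r3:7,r4:2,r5:6
cycle 2: issue MUL r4<-Mul1 // r0:2,r1:Add1,r2:7,r3:7,r4:Mul1,r5:6
cycle 3: issue MUL r0<-Mul2 // r0:Mul2,r1:Add1,r2:7,r3:7,r4:Mul1,r5:6
cycle 4: CDB Add1=-5; issue ADD r4<-Add1 // r0:Mul2,r1:-5,r2:7,r3:7,r4:Add1,r5:6
cycle 5: issue ADD r5<-Add2 // r0:Mul2,r1:-5,r2:7,r3:7,r4:Add1,r5:Add2
cycle 6: stall // r0:Mul2,r1:-5,r2:7,r3:7,r4:Add1,r5:Add2
cycle 7: CDB Mul1=12; stall // r0:Mul2,r1:-5,r2:7,r3:7,r4:Add1,r5:Add2
cycle 8: CDB Add2=2; issue SUB r3<-Add2 // r0:Mul2,r1:-5,r2:7,r3:Add2,r4:Add1,r5:2
cycle 9: CDB Mul2=42; stall // r0:42,r1:-5,r2:7,r3:Add2,r4:Add1,r5:2

STATUS = TAG Add1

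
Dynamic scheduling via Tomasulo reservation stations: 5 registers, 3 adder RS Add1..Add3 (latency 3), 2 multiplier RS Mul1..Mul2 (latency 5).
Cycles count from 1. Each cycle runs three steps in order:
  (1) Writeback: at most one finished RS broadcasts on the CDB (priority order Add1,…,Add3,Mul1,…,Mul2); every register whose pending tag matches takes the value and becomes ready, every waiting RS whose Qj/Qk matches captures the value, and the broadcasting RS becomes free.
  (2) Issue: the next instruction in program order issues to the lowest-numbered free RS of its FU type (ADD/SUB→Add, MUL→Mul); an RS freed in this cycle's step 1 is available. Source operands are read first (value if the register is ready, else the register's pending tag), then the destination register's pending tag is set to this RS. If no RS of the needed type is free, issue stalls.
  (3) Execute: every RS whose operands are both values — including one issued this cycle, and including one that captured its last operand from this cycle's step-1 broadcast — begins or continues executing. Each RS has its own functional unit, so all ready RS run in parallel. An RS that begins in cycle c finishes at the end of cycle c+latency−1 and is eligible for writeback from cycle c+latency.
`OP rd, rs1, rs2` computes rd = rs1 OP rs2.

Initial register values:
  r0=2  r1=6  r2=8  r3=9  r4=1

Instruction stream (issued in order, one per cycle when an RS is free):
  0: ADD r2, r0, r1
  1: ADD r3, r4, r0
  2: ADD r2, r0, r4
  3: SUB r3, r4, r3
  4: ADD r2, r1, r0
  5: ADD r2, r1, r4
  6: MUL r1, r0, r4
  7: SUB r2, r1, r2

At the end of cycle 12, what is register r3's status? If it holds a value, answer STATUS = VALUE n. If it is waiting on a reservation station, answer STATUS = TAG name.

STATUS = VALUE -2

  c1: issue ADD r2<-Add1  regs: r0:2,r1:6,r2:Add1,r3:9,r4:1
  c2: issue ADD r3<-Add2  regs: r0:2,r1:6,r2:Add1,r3:Add2,r4:1
  c3: issue ADD r2<-Add3  regs: r0:2,r1:6,r2:Add3,r3:Add2,r4:1
  c4: CDB Add1=8; issue SUB r3<-Add1  regs: r0:2,r1:6,r2:Add3,r3:Add1,r4:1
  c5: CDB Add2=3; issue ADD r2<-Add2  regs: r0:2,r1:6,r2:Add2,r3:Add1,r4:1
  c6: CDB Add3=3; issue ADD r2<-Add3  regs: r0:2,r1:6,r2:Add3,r3:Add1,r4:1
  c7: issue MUL r1<-Mul1  regs: r0:2,r1:Mul1,r2:Add3,r3:Add1,r4:1
  c8: CDB Add1=-2; issue SUB r2<-Add1  regs: r0:2,r1:Mul1,r2:Add1,r3:-2,r4:1
  c9: CDB Add2=8  regs: r0:2,r1:Mul1,r2:Add1,r3:-2,r4:1
  c10: CDB Add3=7  regs: r0:2,r1:Mul1,r2:Add1,r3:-2,r4:1
  c11: -  regs: r0:2,r1:Mul1,r2:Add1,r3:-2,r4:1
  c12: CDB Mul1=2  regs: r0:2,r1:2,r2:Add1,r3:-2,r4:1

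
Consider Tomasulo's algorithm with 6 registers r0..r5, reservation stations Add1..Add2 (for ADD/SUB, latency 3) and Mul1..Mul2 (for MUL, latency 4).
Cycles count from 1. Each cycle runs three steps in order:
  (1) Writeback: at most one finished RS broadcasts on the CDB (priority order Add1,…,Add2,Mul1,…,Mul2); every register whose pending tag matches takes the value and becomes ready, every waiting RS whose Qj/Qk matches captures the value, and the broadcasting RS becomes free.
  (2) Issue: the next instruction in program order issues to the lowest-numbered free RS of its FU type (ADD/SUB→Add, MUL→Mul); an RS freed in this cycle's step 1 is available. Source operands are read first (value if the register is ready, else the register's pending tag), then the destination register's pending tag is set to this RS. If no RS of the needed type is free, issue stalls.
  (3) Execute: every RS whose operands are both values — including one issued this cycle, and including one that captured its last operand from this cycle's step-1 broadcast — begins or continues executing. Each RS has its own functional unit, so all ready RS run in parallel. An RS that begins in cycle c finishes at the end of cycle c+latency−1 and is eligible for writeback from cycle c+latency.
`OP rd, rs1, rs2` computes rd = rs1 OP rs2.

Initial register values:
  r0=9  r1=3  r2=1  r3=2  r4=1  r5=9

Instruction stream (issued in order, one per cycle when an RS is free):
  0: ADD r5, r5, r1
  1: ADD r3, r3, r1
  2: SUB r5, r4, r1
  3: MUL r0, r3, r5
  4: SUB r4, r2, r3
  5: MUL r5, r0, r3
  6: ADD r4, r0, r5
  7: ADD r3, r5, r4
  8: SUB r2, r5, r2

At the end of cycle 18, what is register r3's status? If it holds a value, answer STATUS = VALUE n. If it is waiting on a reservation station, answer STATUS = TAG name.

cycle 1: issue ADD r5<-Add1 // r0:9,r1:3,r2:1,r3:2,r4:1,r5:Add1
cycle 2: issue ADD r3<-Add2 // r0:9,r1:3,r2:1,r3:Add2,r4:1,r5:Add1
cycle 3: stall // r0:9,r1:3,r2:1,r3:Add2,r4:1,r5:Add1
cycle 4: CDB Add1=12; issue SUB r5<-Add1 // r0:9,r1:3,r2:1,r3:Add2,r4:1,r5:Add1
cycle 5: CDB Add2=5; issue MUL r0<-Mul1 // r0:Mul1,r1:3,r2:1,r3:5,r4:1,r5:Add1
cycle 6: issue SUB r4<-Add2 // r0:Mul1,r1:3,r2:1,r3:5,r4:Add2,r5:Add1
cycle 7: CDB Add1=-2; issue MUL r5<-Mul2 // r0:Mul1,r1:3,r2:1,r3:5,r4:Add2,r5:Mul2
cycle 8: issue ADD r4<-Add1 // r0:Mul1,r1:3,r2:1,r3:5,r4:Add1,r5:Mul2
cycle 9: CDB Add2=-4; issue ADD r3<-Add2 // r0:Mul1,r1:3,r2:1,r3:Add2,r4:Add1,r5:Mul2
cycle 10: stall // r0:Mul1,r1:3,r2:1,r3:Add2,r4:Add1,r5:Mul2
cycle 11: CDB Mul1=-10; stall // r0:-10,r1:3,r2:1,r3:Add2,r4:Add1,r5:Mul2
cycle 12: stall // r0:-10,r1:3,r2:1,r3:Add2,r4:Add1,r5:Mul2
cycle 13: stall // r0:-10,r1:3,r2:1,r3:Add2,r4:Add1,r5:Mul2
cycle 14: stall // r0:-10,r1:3,r2:1,r3:Add2,r4:Add1,r5:Mul2
cycle 15: CDB Mul2=-50; stall // r0:-10,r1:3,r2:1,r3:Add2,r4:Add1,r5:-50
cycle 16: stall // r0:-10,r1:3,r2:1,r3:Add2,r4:Add1,r5:-50
cycle 17: stall // r0:-10,r1:3,r2:1,r3:Add2,r4:Add1,r5:-50
cycle 18: CDB Add1=-60; issue SUB r2<-Add1 // r0:-10,r1:3,r2:Add1,r3:Add2,r4:-60,r5:-50

STATUS = TAG Add2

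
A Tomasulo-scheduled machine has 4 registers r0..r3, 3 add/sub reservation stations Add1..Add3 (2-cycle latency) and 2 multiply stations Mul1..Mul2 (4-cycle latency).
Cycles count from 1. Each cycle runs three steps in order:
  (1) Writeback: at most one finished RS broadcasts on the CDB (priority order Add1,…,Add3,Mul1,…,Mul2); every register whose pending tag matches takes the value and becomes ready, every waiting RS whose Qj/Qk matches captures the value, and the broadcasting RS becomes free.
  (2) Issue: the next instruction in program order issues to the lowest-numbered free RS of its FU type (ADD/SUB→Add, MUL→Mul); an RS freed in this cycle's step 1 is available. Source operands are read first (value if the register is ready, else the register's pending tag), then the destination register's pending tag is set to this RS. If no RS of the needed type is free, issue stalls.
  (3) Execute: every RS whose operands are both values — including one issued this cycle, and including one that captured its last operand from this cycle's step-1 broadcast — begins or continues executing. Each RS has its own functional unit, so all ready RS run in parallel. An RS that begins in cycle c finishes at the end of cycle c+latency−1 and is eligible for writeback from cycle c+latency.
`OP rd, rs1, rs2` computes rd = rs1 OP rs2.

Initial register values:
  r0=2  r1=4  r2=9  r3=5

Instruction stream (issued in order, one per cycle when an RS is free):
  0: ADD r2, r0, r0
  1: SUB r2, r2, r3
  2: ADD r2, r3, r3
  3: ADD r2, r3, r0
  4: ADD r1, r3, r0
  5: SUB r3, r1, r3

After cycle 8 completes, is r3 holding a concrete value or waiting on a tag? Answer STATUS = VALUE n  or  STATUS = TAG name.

cycle 1: issue ADD r2<-Add1 // r0:2,r1:4,r2:Add1,r3:5
cycle 2: issue SUB r2<-Add2 // r0:2,r1:4,r2:Add2,r3:5
cycle 3: CDB Add1=4; issue ADD r2<-Add1 // r0:2,r1:4,r2:Add1,r3:5
cycle 4: issue ADD r2<-Add3 // r0:2,r1:4,r2:Add3,r3:5
cycle 5: CDB Add1=10; issue ADD r1<-Add1 // r0:2,r1:Add1,r2:Add3,r3:5
cycle 6: CDB Add2=-1; issue SUB r3<-Add2 // r0:2,r1:Add1,r2:Add3,r3:Add2
cycle 7: CDB Add1=7 // r0:2,r1:7,r2:Add3,r3:Add2
cycle 8: CDB Add3=7 // r0:2,r1:7,r2:7,r3:Add2

STATUS = TAG Add2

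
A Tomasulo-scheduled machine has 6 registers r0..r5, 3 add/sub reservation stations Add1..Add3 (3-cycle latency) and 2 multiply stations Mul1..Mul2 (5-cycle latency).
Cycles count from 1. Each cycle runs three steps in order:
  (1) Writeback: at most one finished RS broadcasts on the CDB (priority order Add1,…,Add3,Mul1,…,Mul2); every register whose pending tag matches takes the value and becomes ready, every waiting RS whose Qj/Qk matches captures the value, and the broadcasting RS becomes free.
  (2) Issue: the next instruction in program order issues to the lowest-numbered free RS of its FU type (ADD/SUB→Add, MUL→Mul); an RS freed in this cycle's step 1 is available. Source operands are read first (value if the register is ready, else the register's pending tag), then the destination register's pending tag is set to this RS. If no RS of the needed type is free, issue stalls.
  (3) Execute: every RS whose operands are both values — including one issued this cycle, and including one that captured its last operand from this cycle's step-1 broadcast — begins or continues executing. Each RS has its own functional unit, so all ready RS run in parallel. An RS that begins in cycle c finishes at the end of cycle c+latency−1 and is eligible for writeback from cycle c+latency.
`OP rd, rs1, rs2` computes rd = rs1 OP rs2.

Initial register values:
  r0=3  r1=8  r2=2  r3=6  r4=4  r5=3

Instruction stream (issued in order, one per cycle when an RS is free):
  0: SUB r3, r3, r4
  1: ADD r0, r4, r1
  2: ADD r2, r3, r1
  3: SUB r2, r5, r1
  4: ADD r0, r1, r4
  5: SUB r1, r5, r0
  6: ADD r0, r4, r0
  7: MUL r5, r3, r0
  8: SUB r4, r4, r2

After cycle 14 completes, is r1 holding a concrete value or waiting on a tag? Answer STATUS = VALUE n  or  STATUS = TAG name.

cycle 1: issue SUB r3<-Add1 // r0:3,r1:8,r2:2,r3:Add1,r4:4,r5:3
cycle 2: issue ADD r0<-Add2 // r0:Add2,r1:8,r2:2,r3:Add1,r4:4,r5:3
cycle 3: issue ADD r2<-Add3 // r0:Add2,r1:8,r2:Add3,r3:Add1,r4:4,r5:3
cycle 4: CDB Add1=2; issue SUB r2<-Add1 // r0:Add2,r1:8,r2:Add1,r3:2,r4:4,r5:3
cycle 5: CDB Add2=12; issue ADD r0<-Add2 // r0:Add2,r1:8,r2:Add1,r3:2,r4:4,r5:3
cycle 6: stall // r0:Add2,r1:8,r2:Add1,r3:2,r4:4,r5:3
cycle 7: CDB Add1=-5; issue SUB r1<-Add1 // r0:Add2,r1:Add1,r2:-5,r3:2,r4:4,r5:3
cycle 8: CDB Add2=12; issue ADD r0<-Add2 // r0:Add2,r1:Add1,r2:-5,r3:2,r4:4,r5:3
cycle 9: CDB Add3=10; issue MUL r5<-Mul1 // r0:Add2,r1:Add1,r2:-5,r3:2,r4:4,r5:Mul1
cycle 10: issue SUB r4<-Add3 // r0:Add2,r1:Add1,r2:-5,r3:2,r4:Add3,r5:Mul1
cycle 11: CDB Add1=-9 // r0:Add2,r1:-9,r2:-5,r3:2,r4:Add3,r5:Mul1
cycle 12: CDB Add2=16 // r0:16,r1:-9,r2:-5,r3:2,r4:Add3,r5:Mul1
cycle 13: CDB Add3=9 // r0:16,r1:-9,r2:-5,r3:2,r4:9,r5:Mul1
cycle 14: - // r0:16,r1:-9,r2:-5,r3:2,r4:9,r5:Mul1

STATUS = VALUE -9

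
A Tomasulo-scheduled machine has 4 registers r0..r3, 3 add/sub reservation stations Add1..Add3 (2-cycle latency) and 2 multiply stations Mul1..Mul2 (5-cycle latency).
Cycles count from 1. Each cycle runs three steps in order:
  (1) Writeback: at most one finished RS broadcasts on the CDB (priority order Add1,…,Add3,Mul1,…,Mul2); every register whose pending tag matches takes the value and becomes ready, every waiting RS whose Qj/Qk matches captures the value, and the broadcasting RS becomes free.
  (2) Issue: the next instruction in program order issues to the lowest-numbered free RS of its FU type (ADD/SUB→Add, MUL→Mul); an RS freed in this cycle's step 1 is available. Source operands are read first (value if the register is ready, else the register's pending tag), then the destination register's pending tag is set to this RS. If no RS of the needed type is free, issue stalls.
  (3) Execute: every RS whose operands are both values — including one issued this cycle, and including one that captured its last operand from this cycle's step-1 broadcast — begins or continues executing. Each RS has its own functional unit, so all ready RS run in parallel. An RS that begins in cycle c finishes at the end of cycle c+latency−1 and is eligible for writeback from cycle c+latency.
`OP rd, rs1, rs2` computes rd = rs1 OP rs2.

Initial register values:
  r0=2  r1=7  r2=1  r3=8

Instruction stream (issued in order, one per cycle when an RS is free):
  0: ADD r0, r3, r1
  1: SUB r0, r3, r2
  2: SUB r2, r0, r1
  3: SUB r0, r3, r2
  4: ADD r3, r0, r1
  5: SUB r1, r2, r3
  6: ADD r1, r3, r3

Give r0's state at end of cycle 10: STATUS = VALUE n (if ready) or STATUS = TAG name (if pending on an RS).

cycle 1: issue ADD r0<-Add1 // r0:Add1,r1:7,r2:1,r3:8
cycle 2: issue SUB r0<-Add2 // r0:Add2,r1:7,r2:1,r3:8
cycle 3: CDB Add1=15; issue SUB r2<-Add1 // r0:Add2,r1:7,r2:Add1,r3:8
cycle 4: CDB Add2=7; issue SUB r0<-Add2 // r0:Add2,r1:7,r2:Add1,r3:8
cycle 5: issue ADD r3<-Add3 // r0:Add2,r1:7,r2:Add1,r3:Add3
cycle 6: CDB Add1=0; issue SUB r1<-Add1 // r0:Add2,r1:Add1,r2:0,r3:Add3
cycle 7: stall // r0:Add2,r1:Add1,r2:0,r3:Add3
cycle 8: CDB Add2=8; issue ADD r1<-Add2 // r0:8,r1:Add2,r2:0,r3:Add3
cycle 9: - // r0:8,r1:Add2,r2:0,r3:Add3
cycle 10: CDB Add3=15 // r0:8,r1:Add2,r2:0,r3:15

STATUS = VALUE 8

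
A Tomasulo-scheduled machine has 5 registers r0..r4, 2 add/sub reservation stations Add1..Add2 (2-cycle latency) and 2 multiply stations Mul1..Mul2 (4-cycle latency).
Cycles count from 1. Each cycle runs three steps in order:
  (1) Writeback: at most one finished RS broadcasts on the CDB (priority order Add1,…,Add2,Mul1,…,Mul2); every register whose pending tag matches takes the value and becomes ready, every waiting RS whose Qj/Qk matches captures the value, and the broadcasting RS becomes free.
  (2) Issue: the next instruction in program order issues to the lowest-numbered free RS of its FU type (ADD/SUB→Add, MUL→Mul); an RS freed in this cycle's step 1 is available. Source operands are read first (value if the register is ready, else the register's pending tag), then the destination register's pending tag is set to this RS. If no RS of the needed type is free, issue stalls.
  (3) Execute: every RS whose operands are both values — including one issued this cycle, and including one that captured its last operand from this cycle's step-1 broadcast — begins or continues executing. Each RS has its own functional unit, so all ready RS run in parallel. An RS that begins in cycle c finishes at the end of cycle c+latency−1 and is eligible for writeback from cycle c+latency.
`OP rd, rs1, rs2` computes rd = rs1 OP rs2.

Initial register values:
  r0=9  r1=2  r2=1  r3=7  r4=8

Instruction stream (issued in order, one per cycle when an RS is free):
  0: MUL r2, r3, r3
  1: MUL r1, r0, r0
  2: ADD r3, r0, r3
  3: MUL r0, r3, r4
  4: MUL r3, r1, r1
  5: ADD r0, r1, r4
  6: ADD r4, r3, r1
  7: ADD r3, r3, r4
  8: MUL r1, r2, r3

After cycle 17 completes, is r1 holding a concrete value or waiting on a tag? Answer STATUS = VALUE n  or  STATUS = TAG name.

STATUS = TAG Mul1

  c1: issue MUL r2<-Mul1  regs: r0:9,r1:2,r2:Mul1,r3:7,r4:8
  c2: issue MUL r1<-Mul2  regs: r0:9,r1:Mul2,r2:Mul1,r3:7,r4:8
  c3: issue ADD r3<-Add1  regs: r0:9,r1:Mul2,r2:Mul1,r3:Add1,r4:8
  c4: stall  regs: r0:9,r1:Mul2,r2:Mul1,r3:Add1,r4:8
  c5: CDB Add1=16; stall  regs: r0:9,r1:Mul2,r2:Mul1,r3:16,r4:8
  c6: CDB Mul1=49; issue MUL r0<-Mul1  regs: r0:Mul1,r1:Mul2,r2:49,r3:16,r4:8
  c7: CDB Mul2=81; issue MUL r3<-Mul2  regs: r0:Mul1,r1:81,r2:49,r3:Mul2,r4:8
  c8: issue ADD r0<-Add1  regs: r0:Add1,r1:81,r2:49,r3:Mul2,r4:8
  c9: issue ADD r4<-Add2  regs: r0:Add1,r1:81,r2:49,r3:Mul2,r4:Add2
  c10: CDB Add1=89; issue ADD r3<-Add1  regs: r0:89,r1:81,r2:49,r3:Add1,r4:Add2
  c11: CDB Mul1=128; issue MUL r1<-Mul1  regs: r0:89,r1:Mul1,r2:49,r3:Add1,r4:Add2
  c12: CDB Mul2=6561  regs: r0:89,r1:Mul1,r2:49,r3:Add1,r4:Add2
  c13: -  regs: r0:89,r1:Mul1,r2:49,r3:Add1,r4:Add2
  c14: CDB Add2=6642  regs: r0:89,r1:Mul1,r2:49,r3:Add1,r4:6642
  c15: -  regs: r0:89,r1:Mul1,r2:49,r3:Add1,r4:6642
  c16: CDB Add1=13203  regs: r0:89,r1:Mul1,r2:49,r3:13203,r4:6642
  c17: -  regs: r0:89,r1:Mul1,r2:49,r3:13203,r4:6642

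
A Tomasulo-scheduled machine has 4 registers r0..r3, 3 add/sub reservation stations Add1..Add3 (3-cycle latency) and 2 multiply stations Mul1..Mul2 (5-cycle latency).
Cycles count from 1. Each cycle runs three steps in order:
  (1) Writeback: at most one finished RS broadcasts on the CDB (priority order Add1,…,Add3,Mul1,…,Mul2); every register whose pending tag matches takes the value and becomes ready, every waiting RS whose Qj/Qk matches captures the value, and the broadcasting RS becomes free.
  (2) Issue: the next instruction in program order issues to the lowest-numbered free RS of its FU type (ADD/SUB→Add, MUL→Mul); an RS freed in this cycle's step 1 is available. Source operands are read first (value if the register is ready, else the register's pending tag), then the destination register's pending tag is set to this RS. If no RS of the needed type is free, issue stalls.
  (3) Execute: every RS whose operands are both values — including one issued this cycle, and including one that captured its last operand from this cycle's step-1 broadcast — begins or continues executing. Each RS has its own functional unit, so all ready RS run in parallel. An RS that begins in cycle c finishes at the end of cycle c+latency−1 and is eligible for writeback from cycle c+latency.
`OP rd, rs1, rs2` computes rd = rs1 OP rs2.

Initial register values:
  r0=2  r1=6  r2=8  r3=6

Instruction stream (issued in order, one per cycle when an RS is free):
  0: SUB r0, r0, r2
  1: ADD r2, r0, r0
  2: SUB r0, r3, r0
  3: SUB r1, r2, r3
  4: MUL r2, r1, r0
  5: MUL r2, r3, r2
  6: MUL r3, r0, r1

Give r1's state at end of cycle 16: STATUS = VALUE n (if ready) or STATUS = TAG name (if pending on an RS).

STATUS = VALUE -18

c1: issue SUB r0<-Add1 | r0:Add1,r1:6,r2:8,r3:6
c2: issue ADD r2<-Add2 | r0:Add1,r1:6,r2:Add2,r3:6
c3: issue SUB r0<-Add3 | r0:Add3,r1:6,r2:Add2,r3:6
c4: CDB Add1=-6; issue SUB r1<-Add1 | r0:Add3,r1:Add1,r2:Add2,r3:6
c5: issue MUL r2<-Mul1 | r0:Add3,r1:Add1,r2:Mul1,r3:6
c6: issue MUL r2<-Mul2 | r0:Add3,r1:Add1,r2:Mul2,r3:6
c7: CDB Add2=-12; stall | r0:Add3,r1:Add1,r2:Mul2,r3:6
c8: CDB Add3=12; stall | r0:12,r1:Add1,r2:Mul2,r3:6
c9: stall | r0:12,r1:Add1,r2:Mul2,r3:6
c10: CDB Add1=-18; stall | r0:12,r1:-18,r2:Mul2,r3:6
c11: stall | r0:12,r1:-18,r2:Mul2,r3:6
c12: stall | r0:12,r1:-18,r2:Mul2,r3:6
c13: stall | r0:12,r1:-18,r2:Mul2,r3:6
c14: stall | r0:12,r1:-18,r2:Mul2,r3:6
c15: CDB Mul1=-216; issue MUL r3<-Mul1 | r0:12,r1:-18,r2:Mul2,r3:Mul1
c16: - | r0:12,r1:-18,r2:Mul2,r3:Mul1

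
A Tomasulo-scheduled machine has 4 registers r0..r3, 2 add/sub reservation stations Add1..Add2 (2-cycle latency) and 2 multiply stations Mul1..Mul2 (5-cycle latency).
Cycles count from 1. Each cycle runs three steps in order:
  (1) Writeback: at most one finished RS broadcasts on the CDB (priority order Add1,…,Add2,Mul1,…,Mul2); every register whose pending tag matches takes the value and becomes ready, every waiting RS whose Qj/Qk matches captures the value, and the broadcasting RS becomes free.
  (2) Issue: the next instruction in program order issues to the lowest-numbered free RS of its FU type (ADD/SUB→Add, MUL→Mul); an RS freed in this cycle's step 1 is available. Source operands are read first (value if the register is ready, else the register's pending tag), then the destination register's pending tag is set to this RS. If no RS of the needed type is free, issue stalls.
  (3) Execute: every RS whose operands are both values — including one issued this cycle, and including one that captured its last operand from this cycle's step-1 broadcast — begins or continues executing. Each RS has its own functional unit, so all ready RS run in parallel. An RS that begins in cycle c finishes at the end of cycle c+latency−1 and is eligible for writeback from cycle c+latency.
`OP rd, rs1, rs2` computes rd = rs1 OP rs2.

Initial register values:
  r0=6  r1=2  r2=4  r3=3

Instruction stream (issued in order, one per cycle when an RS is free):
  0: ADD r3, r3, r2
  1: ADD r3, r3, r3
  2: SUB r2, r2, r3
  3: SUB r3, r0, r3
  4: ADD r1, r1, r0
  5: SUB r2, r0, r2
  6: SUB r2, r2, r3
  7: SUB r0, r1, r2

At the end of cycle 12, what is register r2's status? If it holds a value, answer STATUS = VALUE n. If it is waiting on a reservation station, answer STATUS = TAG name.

STATUS = VALUE 24

  c1: issue ADD r3<-Add1  regs: r0:6,r1:2,r2:4,r3:Add1
  c2: issue ADD r3<-Add2  regs: r0:6,r1:2,r2:4,r3:Add2
  c3: CDB Add1=7; issue SUB r2<-Add1  regs: r0:6,r1:2,r2:Add1,r3:Add2
  c4: stall  regs: r0:6,r1:2,r2:Add1,r3:Add2
  c5: CDB Add2=14; issue SUB r3<-Add2  regs: r0:6,r1:2,r2:Add1,r3:Add2
  c6: stall  regs: r0:6,r1:2,r2:Add1,r3:Add2
  c7: CDB Add1=-10; issue ADD r1<-Add1  regs: r0:6,r1:Add1,r2:-10,r3:Add2
  c8: CDB Add2=-8; issue SUB r2<-Add2  regs: r0:6,r1:Add1,r2:Add2,r3:-8
  c9: CDB Add1=8; issue SUB r2<-Add1  regs: r0:6,r1:8,r2:Add1,r3:-8
  c10: CDB Add2=16; issue SUB r0<-Add2  regs: r0:Add2,r1:8,r2:Add1,r3:-8
  c11: -  regs: r0:Add2,r1:8,r2:Add1,r3:-8
  c12: CDB Add1=24  regs: r0:Add2,r1:8,r2:24,r3:-8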